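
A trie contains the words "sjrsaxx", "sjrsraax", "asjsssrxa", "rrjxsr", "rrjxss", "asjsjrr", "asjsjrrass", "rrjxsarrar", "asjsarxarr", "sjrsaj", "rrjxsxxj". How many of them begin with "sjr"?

3

Filter for entries beginning with "sjr":
Matches: "sjrsaj", "sjrsaxx", "sjrsraax"
Count: 3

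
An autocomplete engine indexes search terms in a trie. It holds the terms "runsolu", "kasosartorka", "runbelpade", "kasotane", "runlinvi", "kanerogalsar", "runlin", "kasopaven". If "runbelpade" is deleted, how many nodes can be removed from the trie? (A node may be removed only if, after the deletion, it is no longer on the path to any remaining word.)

7

A node on "runbelpade"'s path can go only if nothing else ends at it or branches off below it.
The suffix "belpade" (7 nodes) is used only by "runbelpade"; the node for "run" still has the child "s", so pruning stops there.
Nodes removed: 7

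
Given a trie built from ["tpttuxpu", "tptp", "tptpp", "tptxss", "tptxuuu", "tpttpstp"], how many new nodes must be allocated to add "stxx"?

4

No existing word starts with "s", so every character of "stxx" needs a new node.
4 − 0 = 4 new nodes.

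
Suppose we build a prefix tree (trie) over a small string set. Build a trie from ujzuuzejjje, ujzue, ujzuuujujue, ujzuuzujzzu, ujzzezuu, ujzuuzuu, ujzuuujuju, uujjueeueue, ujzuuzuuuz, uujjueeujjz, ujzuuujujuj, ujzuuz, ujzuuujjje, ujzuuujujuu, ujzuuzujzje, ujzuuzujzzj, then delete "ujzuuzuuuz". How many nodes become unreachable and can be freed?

2

A node on "ujzuuzuuuz"'s path can go only if nothing else ends at it or branches off below it.
The suffix "uz" (2 nodes) is used only by "ujzuuzuuuz"; "ujzuuzuu" is itself a stored word, so pruning stops there.
Nodes removed: 2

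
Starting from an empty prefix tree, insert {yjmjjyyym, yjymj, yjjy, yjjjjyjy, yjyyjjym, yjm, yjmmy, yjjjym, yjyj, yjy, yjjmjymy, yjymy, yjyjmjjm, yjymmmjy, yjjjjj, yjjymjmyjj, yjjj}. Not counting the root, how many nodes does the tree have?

50

Insert word by word; a character creates a node only if that edge doesn't already exist:
  "yjmjjyyym" → 9 new (y, j, m, j, j, y, y, y, m)
  "yjymj" → prefix "yj" already present; 3 new (y, m, j)
  "yjjy" → prefix "yj" already present; 2 new (j, y)
  "yjjjjyjy" → prefix "yjj" already present; 5 new (j, j, y, j, y)
  "yjyyjjym" → prefix "yjy" already present; 5 new (y, j, j, y, m)
  "yjm" → prefix "yjm" already present; 0 new (none)
  "yjmmy" → prefix "yjm" already present; 2 new (m, y)
  "yjjjym" → prefix "yjjj" already present; 2 new (y, m)
  "yjyj" → prefix "yjy" already present; 1 new (j)
  "yjy" → prefix "yjy" already present; 0 new (none)
  "yjjmjymy" → prefix "yjj" already present; 5 new (m, j, y, m, y)
  "yjymy" → prefix "yjym" already present; 1 new (y)
  "yjyjmjjm" → prefix "yjyj" already present; 4 new (m, j, j, m)
  "yjymmmjy" → prefix "yjym" already present; 4 new (m, m, j, y)
  "yjjjjj" → prefix "yjjjj" already present; 1 new (j)
  "yjjymjmyjj" → prefix "yjjy" already present; 6 new (m, j, m, y, j, j)
  "yjjj" → prefix "yjjj" already present; 0 new (none)
Total nodes = 9 + 3 + 2 + 5 + 5 + 0 + 2 + 2 + 1 + 0 + 5 + 1 + 4 + 4 + 1 + 6 + 0 = 50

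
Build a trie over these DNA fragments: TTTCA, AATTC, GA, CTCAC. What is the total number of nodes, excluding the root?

Trace insertions, counting only characters that open a new branch:
  "TTTCA" → 5 new (T, T, T, C, A)
  "AATTC" → 5 new (A, A, T, T, C)
  "GA" → 2 new (G, A)
  "CTCAC" → 5 new (C, T, C, A, C)
Total nodes = 5 + 5 + 2 + 5 = 17

17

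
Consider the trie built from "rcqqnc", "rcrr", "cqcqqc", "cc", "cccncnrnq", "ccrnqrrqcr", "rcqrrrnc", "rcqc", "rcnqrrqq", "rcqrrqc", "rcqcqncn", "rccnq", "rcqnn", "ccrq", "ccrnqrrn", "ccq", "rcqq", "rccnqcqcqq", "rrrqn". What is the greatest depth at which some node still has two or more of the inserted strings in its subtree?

The deepest shared node is where two words last agree before diverging.
e.g. "ccrnqrrn" and "ccrnqrrqcr" share the prefix "ccrnqrr" of length 7; no pair shares a longer one.
Longest shared-prefix length: 7

7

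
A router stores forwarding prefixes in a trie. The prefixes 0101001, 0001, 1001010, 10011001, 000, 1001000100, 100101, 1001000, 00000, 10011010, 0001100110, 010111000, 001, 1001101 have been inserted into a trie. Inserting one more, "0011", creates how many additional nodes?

1

"001" is already a path in the trie; the remaining "1" must be added.
New nodes needed: |"0011"| − 3 = 4 − 3 = 1.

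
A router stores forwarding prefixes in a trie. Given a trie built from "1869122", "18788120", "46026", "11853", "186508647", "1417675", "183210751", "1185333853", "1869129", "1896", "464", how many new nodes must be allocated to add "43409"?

Walking "43409" from the root, the first 1 characters ("4") follow existing edges; "3" is the first miss.
Each of the 4 remaining characters creates one node.

4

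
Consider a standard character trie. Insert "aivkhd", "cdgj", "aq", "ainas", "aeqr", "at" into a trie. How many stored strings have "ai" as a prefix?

2

Walk to "ai"; the words in its subtree are exactly those with that prefix.
Matches: "ainas", "aivkhd"
Count: 2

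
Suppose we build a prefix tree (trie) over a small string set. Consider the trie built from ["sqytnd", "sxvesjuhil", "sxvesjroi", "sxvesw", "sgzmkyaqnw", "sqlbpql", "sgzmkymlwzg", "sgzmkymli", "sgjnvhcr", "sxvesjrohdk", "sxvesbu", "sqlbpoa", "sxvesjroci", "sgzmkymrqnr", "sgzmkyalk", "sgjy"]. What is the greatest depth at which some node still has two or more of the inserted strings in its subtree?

The deepest shared node is where two words last agree before diverging.
"sgzmkymli" and "sgzmkymlwzg" agree on "sgzmkyml" (8 characters) before diverging; nothing deeper is shared.
Longest shared-prefix length: 8

8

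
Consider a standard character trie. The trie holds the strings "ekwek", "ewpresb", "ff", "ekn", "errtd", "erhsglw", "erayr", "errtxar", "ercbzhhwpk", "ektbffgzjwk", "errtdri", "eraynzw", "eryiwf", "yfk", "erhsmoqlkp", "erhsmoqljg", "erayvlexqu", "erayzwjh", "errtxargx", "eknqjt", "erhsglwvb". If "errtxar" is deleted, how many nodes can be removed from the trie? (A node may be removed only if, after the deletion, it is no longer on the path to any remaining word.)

0

A node on "errtxar"'s path can go only if nothing else ends at it or branches off below it.
Every node on "errtxar" is still needed (e.g. by "errtxargx"), so nothing is freed.
Nodes removed: 0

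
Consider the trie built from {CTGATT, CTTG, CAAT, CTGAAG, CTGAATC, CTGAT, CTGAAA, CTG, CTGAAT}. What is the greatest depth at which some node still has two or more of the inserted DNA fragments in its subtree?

6

Look for the deepest trie node that still has at least two words in its subtree.
e.g. "CTGAAT" and "CTGAATC" share the prefix "CTGAAT" of length 6; no pair shares a longer one.
Longest shared-prefix length: 6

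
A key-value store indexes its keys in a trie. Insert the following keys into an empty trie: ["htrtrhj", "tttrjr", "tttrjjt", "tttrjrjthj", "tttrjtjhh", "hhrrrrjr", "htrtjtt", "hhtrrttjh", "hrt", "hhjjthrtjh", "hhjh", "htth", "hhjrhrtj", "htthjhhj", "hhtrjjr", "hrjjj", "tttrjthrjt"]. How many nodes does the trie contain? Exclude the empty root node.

For each word, the new-node count is its length minus the longest prefix already in the trie:
  "htrtrhj" → 7 new (h, t, r, t, r, h, j)
  "tttrjr" → 6 new (t, t, t, r, j, r)
  "tttrjjt" → prefix "tttrj" already present; 2 new (j, t)
  "tttrjrjthj" → prefix "tttrjr" already present; 4 new (j, t, h, j)
  "tttrjtjhh" → prefix "tttrj" already present; 4 new (t, j, h, h)
  "hhrrrrjr" → prefix "h" already present; 7 new (h, r, r, r, r, j, r)
  "htrtjtt" → prefix "htrt" already present; 3 new (j, t, t)
  "hhtrrttjh" → prefix "hh" already present; 7 new (t, r, r, t, t, j, h)
  "hrt" → prefix "h" already present; 2 new (r, t)
  "hhjjthrtjh" → prefix "hh" already present; 8 new (j, j, t, h, r, t, j, h)
  "hhjh" → prefix "hhj" already present; 1 new (h)
  "htth" → prefix "ht" already present; 2 new (t, h)
  "hhjrhrtj" → prefix "hhj" already present; 5 new (r, h, r, t, j)
  "htthjhhj" → prefix "htth" already present; 4 new (j, h, h, j)
  "hhtrjjr" → prefix "hhtr" already present; 3 new (j, j, r)
  "hrjjj" → prefix "hr" already present; 3 new (j, j, j)
  "tttrjthrjt" → prefix "tttrjt" already present; 4 new (h, r, j, t)
Total nodes = 7 + 6 + 2 + 4 + 4 + 7 + 3 + 7 + 2 + 8 + 1 + 2 + 5 + 4 + 3 + 3 + 4 = 72

72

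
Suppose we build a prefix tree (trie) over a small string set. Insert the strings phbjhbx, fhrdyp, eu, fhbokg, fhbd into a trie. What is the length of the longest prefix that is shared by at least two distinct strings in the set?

Look for the deepest trie node that still has at least two words in its subtree.
e.g. "fhbd" and "fhbokg" share the prefix "fhb" of length 3; no pair shares a longer one.
Longest shared-prefix length: 3

3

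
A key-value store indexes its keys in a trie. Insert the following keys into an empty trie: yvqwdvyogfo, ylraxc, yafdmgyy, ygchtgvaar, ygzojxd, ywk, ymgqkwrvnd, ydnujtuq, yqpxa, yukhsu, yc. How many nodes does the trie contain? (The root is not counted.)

Count nodes per top-level branch (shared prefixes stored once):
  'y'-branch (yafdmgyy, yc, ydnujtuq, ygchtgvaar, ygzojxd, ylraxc, ymgqkwrvnd, yqpxa, yukhsu, yvqwdvyogfo, ywk): 65 nodes
Sum: 65

65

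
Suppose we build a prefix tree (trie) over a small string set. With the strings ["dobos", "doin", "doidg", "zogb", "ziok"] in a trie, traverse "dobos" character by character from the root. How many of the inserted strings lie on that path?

1

Check each prefix of "dobos" against the stored set — each match is an end-marker on the path.
Prefixes of the query that are stored words: "dobos"
Count: 1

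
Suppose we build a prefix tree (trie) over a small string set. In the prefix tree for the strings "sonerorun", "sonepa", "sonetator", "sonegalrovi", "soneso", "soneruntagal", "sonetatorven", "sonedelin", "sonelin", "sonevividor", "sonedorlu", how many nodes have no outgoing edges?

10

Leaves are exactly the stored words that no other stored word extends.
Those words: "sonedelin", "sonedorlu", "sonegalrovi", "sonelin", "sonepa", "sonerorun", "soneruntagal", "soneso", "sonetatorven", "sonevividor"
Leaf count: 10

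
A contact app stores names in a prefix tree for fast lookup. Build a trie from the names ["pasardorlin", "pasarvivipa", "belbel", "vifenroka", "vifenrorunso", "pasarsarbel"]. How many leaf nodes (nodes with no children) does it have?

6

Leaves are exactly the stored words that no other stored word extends.
Those words: "belbel", "pasardorlin", "pasarsarbel", "pasarvivipa", "vifenroka", "vifenrorunso"
Leaf count: 6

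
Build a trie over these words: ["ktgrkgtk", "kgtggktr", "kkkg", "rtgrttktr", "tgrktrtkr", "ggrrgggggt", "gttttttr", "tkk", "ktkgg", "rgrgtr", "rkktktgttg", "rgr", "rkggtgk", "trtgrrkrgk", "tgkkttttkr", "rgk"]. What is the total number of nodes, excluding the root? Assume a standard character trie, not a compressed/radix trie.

Count nodes per top-level branch (shared prefixes stored once):
  'g'-branch (ggrrgggggt, gttttttr): 17 nodes
  'k'-branch (kgtggktr, kkkg, ktgrkgtk, ktkgg): 21 nodes
  'r'-branch (rgk, rgr, rgrgtr, rkggtgk, rkktktgttg, rtgrttktr): 29 nodes
  't'-branch (tgkkttttkr, tgrktrtkr, tkk, trtgrrkrgk): 28 nodes
Sum: 95

95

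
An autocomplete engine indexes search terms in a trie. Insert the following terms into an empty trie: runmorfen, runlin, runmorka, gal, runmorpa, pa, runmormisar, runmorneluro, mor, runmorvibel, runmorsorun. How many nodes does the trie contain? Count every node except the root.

Insert word by word; a character creates a node only if that edge doesn't already exist:
  "runmorfen" → 9 new (r, u, n, m, o, r, f, e, n)
  "runlin" → prefix "run" already present; 3 new (l, i, n)
  "runmorka" → prefix "runmor" already present; 2 new (k, a)
  "gal" → 3 new (g, a, l)
  "runmorpa" → prefix "runmor" already present; 2 new (p, a)
  "pa" → 2 new (p, a)
  "runmormisar" → prefix "runmor" already present; 5 new (m, i, s, a, r)
  "runmorneluro" → prefix "runmor" already present; 6 new (n, e, l, u, r, o)
  "mor" → 3 new (m, o, r)
  "runmorvibel" → prefix "runmor" already present; 5 new (v, i, b, e, l)
  "runmorsorun" → prefix "runmor" already present; 5 new (s, o, r, u, n)
Total nodes = 9 + 3 + 2 + 3 + 2 + 2 + 5 + 6 + 3 + 5 + 5 = 45

45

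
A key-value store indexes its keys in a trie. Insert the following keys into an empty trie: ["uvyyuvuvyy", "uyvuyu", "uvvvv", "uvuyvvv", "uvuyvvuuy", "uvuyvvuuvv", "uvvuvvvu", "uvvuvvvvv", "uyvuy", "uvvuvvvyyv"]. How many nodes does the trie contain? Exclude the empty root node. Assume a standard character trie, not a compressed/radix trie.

Count nodes per top-level branch (shared prefixes stored once):
  'u'-branch (uvuyvvuuvv, uvuyvvuuy, uvuyvvv, uvvuvvvu, uvvuvvvvv, uvvuvvvyyv, uvvvv, uvyyuvuvyy, uyvuy, uyvuyu): 38 nodes
Sum: 38

38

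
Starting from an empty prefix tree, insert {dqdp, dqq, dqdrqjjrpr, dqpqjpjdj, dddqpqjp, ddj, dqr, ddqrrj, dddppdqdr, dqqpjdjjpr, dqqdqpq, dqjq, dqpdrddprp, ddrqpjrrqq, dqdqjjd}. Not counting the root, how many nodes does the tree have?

For each word, the new-node count is its length minus the longest prefix already in the trie:
  "dqdp" → 4 new (d, q, d, p)
  "dqq" → prefix "dq" already present; 1 new (q)
  "dqdrqjjrpr" → prefix "dqd" already present; 7 new (r, q, j, j, r, p, r)
  "dqpqjpjdj" → prefix "dq" already present; 7 new (p, q, j, p, j, d, j)
  "dddqpqjp" → prefix "d" already present; 7 new (d, d, q, p, q, j, p)
  "ddj" → prefix "dd" already present; 1 new (j)
  "dqr" → prefix "dq" already present; 1 new (r)
  "ddqrrj" → prefix "dd" already present; 4 new (q, r, r, j)
  "dddppdqdr" → prefix "ddd" already present; 6 new (p, p, d, q, d, r)
  "dqqpjdjjpr" → prefix "dqq" already present; 7 new (p, j, d, j, j, p, r)
  "dqqdqpq" → prefix "dqq" already present; 4 new (d, q, p, q)
  "dqjq" → prefix "dq" already present; 2 new (j, q)
  "dqpdrddprp" → prefix "dqp" already present; 7 new (d, r, d, d, p, r, p)
  "ddrqpjrrqq" → prefix "dd" already present; 8 new (r, q, p, j, r, r, q, q)
  "dqdqjjd" → prefix "dqd" already present; 4 new (q, j, j, d)
Total nodes = 4 + 1 + 7 + 7 + 7 + 1 + 1 + 4 + 6 + 7 + 4 + 2 + 7 + 8 + 4 = 70

70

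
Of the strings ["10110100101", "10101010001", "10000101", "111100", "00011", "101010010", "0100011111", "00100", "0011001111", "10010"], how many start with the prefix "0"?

Filter for entries beginning with "0":
Words under "0": 00011, 00100, 0011001111, 0100011111
Count: 4

4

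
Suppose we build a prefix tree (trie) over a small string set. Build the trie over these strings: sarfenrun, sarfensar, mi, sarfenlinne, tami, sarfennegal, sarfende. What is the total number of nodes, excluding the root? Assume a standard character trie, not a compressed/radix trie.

For each word, the new-node count is its length minus the longest prefix already in the trie:
  "sarfenrun" → 9 new (s, a, r, f, e, n, r, u, n)
  "sarfensar" → prefix "sarfen" already present; 3 new (s, a, r)
  "mi" → 2 new (m, i)
  "sarfenlinne" → prefix "sarfen" already present; 5 new (l, i, n, n, e)
  "tami" → 4 new (t, a, m, i)
  "sarfennegal" → prefix "sarfen" already present; 5 new (n, e, g, a, l)
  "sarfende" → prefix "sarfen" already present; 2 new (d, e)
Total nodes = 9 + 3 + 2 + 5 + 4 + 5 + 2 = 30

30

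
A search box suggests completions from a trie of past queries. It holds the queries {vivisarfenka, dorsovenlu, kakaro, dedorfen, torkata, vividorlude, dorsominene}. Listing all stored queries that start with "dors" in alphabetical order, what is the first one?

Words with prefix "dors", in lexicographic order: "dorsominene", "dorsovenlu"
The 1st is dorsominene.

dorsominene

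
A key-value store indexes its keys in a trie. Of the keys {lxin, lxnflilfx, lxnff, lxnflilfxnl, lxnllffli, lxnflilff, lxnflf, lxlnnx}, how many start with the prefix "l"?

Traverse to the node for "l", then collect every word in that subtree.
Words under "l": lxin, lxlnnx, lxnff, lxnflf, lxnflilff, lxnflilfx, lxnflilfxnl, lxnllffli
Count: 8

8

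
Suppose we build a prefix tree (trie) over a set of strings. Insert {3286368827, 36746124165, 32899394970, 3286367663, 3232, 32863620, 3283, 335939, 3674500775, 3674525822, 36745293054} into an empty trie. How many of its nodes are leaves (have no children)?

Leaves are exactly the stored words that no other stored word extends.
Those words: "3232", "3283", "32863620", "3286367663", "3286368827", "32899394970", "335939", "3674500775", "3674525822", "36745293054", "36746124165"
Leaf count: 11

11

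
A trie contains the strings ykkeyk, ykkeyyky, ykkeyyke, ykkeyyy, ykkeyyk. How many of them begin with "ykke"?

Traverse to the node for "ykke", then collect every word in that subtree.
Words under "ykke": ykkeyk, ykkeyyk, ykkeyyke, ykkeyyky, ykkeyyy
Count: 5

5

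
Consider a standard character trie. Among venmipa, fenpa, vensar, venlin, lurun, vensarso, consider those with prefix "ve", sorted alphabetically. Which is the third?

vensar

DFS of the "ve" subtree visits, in order: "venlin", "venmipa", "vensar", "vensarso"
Position 3: vensar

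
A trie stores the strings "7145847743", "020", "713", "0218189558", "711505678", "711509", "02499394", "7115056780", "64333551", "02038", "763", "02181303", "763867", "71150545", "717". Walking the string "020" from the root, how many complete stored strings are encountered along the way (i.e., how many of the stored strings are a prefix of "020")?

1

Check each prefix of "020" against the stored set — each match is an end-marker on the path.
Prefixes of the query that are stored words: "020"
Count: 1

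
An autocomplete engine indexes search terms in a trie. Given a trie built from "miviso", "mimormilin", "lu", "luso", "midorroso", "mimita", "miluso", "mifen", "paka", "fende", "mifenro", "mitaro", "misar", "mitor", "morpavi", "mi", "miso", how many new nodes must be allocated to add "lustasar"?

5

"lus" is already a path in the trie; the remaining "tasar" must be added.
New nodes needed: |"lustasar"| − 3 = 8 − 3 = 5.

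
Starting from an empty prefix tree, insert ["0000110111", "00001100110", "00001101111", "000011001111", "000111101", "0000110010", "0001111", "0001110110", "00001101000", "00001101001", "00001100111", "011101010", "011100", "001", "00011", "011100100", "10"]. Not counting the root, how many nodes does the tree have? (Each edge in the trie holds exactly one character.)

47

Insert word by word; a character creates a node only if that edge doesn't already exist:
  "0000110111" → 10 new (0, 0, 0, 0, 1, 1, 0, 1, 1, 1)
  "00001100110" → prefix "0000110" already present; 4 new (0, 1, 1, 0)
  "00001101111" → prefix "0000110111" already present; 1 new (1)
  "000011001111" → prefix "0000110011" already present; 2 new (1, 1)
  "000111101" → prefix "000" already present; 6 new (1, 1, 1, 1, 0, 1)
  "0000110010" → prefix "000011001" already present; 1 new (0)
  "0001111" → prefix "0001111" already present; 0 new (none)
  "0001110110" → prefix "000111" already present; 4 new (0, 1, 1, 0)
  "00001101000" → prefix "00001101" already present; 3 new (0, 0, 0)
  "00001101001" → prefix "0000110100" already present; 1 new (1)
  "00001100111" → prefix "00001100111" already present; 0 new (none)
  "011101010" → prefix "0" already present; 8 new (1, 1, 1, 0, 1, 0, 1, 0)
  "011100" → prefix "01110" already present; 1 new (0)
  "001" → prefix "00" already present; 1 new (1)
  "00011" → prefix "00011" already present; 0 new (none)
  "011100100" → prefix "011100" already present; 3 new (1, 0, 0)
  "10" → 2 new (1, 0)
Total nodes = 10 + 4 + 1 + 2 + 6 + 1 + 0 + 4 + 3 + 1 + 0 + 8 + 1 + 1 + 0 + 3 + 2 = 47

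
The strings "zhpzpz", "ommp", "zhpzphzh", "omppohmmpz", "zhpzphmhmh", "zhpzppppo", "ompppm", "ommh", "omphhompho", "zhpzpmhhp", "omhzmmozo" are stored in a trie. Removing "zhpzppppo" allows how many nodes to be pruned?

4

Walk "zhpzppppo" from the leaf back toward the root, removing each node that no remaining word uses.
The suffix "pppo" (4 nodes) is used only by "zhpzppppo"; the node for "zhpzp" still has the child "z", so pruning stops there.
Nodes removed: 4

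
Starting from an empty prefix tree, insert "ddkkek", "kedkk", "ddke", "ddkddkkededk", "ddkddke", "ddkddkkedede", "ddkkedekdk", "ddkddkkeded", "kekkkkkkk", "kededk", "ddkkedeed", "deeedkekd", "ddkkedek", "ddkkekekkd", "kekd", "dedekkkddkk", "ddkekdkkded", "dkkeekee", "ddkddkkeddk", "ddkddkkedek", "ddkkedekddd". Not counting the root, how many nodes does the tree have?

Trace insertions, counting only characters that open a new branch:
  "ddkkek" → 6 new (d, d, k, k, e, k)
  "kedkk" → 5 new (k, e, d, k, k)
  "ddke" → prefix "ddk" already present; 1 new (e)
  "ddkddkkededk" → prefix "ddk" already present; 9 new (d, d, k, k, e, d, e, d, k)
  "ddkddke" → prefix "ddkddk" already present; 1 new (e)
  "ddkddkkedede" → prefix "ddkddkkeded" already present; 1 new (e)
  "ddkkedekdk" → prefix "ddkke" already present; 5 new (d, e, k, d, k)
  "ddkddkkeded" → prefix "ddkddkkeded" already present; 0 new (none)
  "kekkkkkkk" → prefix "ke" already present; 7 new (k, k, k, k, k, k, k)
  "kededk" → prefix "ked" already present; 3 new (e, d, k)
  "ddkkedeed" → prefix "ddkkede" already present; 2 new (e, d)
  "deeedkekd" → prefix "d" already present; 8 new (e, e, e, d, k, e, k, d)
  "ddkkedek" → prefix "ddkkedek" already present; 0 new (none)
  "ddkkekekkd" → prefix "ddkkek" already present; 4 new (e, k, k, d)
  "kekd" → prefix "kek" already present; 1 new (d)
  "dedekkkddkk" → prefix "de" already present; 9 new (d, e, k, k, k, d, d, k, k)
  "ddkekdkkded" → prefix "ddke" already present; 7 new (k, d, k, k, d, e, d)
  "dkkeekee" → prefix "d" already present; 7 new (k, k, e, e, k, e, e)
  "ddkddkkeddk" → prefix "ddkddkked" already present; 2 new (d, k)
  "ddkddkkedek" → prefix "ddkddkkede" already present; 1 new (k)
  "ddkkedekddd" → prefix "ddkkedekd" already present; 2 new (d, d)
Total nodes = 6 + 5 + 1 + 9 + 1 + 1 + 5 + 0 + 7 + 3 + 2 + 8 + 0 + 4 + 1 + 9 + 7 + 7 + 2 + 1 + 2 = 81

81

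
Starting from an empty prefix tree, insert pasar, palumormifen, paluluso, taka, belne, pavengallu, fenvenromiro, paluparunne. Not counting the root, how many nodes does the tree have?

For each word, the new-node count is its length minus the longest prefix already in the trie:
  "pasar" → 5 new (p, a, s, a, r)
  "palumormifen" → prefix "pa" already present; 10 new (l, u, m, o, r, m, i, f, e, n)
  "paluluso" → prefix "palu" already present; 4 new (l, u, s, o)
  "taka" → 4 new (t, a, k, a)
  "belne" → 5 new (b, e, l, n, e)
  "pavengallu" → prefix "pa" already present; 8 new (v, e, n, g, a, l, l, u)
  "fenvenromiro" → 12 new (f, e, n, v, e, n, r, o, m, i, r, o)
  "paluparunne" → prefix "palu" already present; 7 new (p, a, r, u, n, n, e)
Total nodes = 5 + 10 + 4 + 4 + 5 + 8 + 12 + 7 = 55

55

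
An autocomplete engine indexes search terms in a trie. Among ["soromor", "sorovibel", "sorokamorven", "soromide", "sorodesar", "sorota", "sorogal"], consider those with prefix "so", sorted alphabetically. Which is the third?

DFS of the "so" subtree visits, in order: "sorodesar", "sorogal", "sorokamorven", "soromide", "soromor", "sorota", "sorovibel"
The 3rd is sorokamorven.

sorokamorven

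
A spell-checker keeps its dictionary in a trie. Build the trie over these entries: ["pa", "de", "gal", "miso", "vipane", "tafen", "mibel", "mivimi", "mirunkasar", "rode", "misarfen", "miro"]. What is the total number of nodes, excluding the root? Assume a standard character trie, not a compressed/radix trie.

47

Count nodes per top-level branch (shared prefixes stored once):
  'd'-branch (de): 2 nodes
  'g'-branch (gal): 3 nodes
  'm'-branch (mibel, miro, mirunkasar, misarfen, miso, mivimi): 25 nodes
  'p'-branch (pa): 2 nodes
  'r'-branch (rode): 4 nodes
  't'-branch (tafen): 5 nodes
  'v'-branch (vipane): 6 nodes
Sum: 47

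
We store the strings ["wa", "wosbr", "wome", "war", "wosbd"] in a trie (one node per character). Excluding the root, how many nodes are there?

10

Count nodes per top-level branch (shared prefixes stored once):
  'w'-branch (wa, war, wome, wosbd, wosbr): 10 nodes
Sum: 10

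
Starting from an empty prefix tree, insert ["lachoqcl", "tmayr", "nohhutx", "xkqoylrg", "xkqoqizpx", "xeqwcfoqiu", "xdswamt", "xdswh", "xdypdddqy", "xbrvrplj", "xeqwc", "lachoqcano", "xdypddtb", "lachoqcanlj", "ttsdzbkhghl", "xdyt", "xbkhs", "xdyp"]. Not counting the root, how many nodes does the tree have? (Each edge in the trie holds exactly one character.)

Trace insertions, counting only characters that open a new branch:
  "lachoqcl" → 8 new (l, a, c, h, o, q, c, l)
  "tmayr" → 5 new (t, m, a, y, r)
  "nohhutx" → 7 new (n, o, h, h, u, t, x)
  "xkqoylrg" → 8 new (x, k, q, o, y, l, r, g)
  "xkqoqizpx" → prefix "xkqo" already present; 5 new (q, i, z, p, x)
  "xeqwcfoqiu" → prefix "x" already present; 9 new (e, q, w, c, f, o, q, i, u)
  "xdswamt" → prefix "x" already present; 6 new (d, s, w, a, m, t)
  "xdswh" → prefix "xdsw" already present; 1 new (h)
  "xdypdddqy" → prefix "xd" already present; 7 new (y, p, d, d, d, q, y)
  "xbrvrplj" → prefix "x" already present; 7 new (b, r, v, r, p, l, j)
  "xeqwc" → prefix "xeqwc" already present; 0 new (none)
  "lachoqcano" → prefix "lachoqc" already present; 3 new (a, n, o)
  "xdypddtb" → prefix "xdypdd" already present; 2 new (t, b)
  "lachoqcanlj" → prefix "lachoqcan" already present; 2 new (l, j)
  "ttsdzbkhghl" → prefix "t" already present; 10 new (t, s, d, z, b, k, h, g, h, l)
  "xdyt" → prefix "xdy" already present; 1 new (t)
  "xbkhs" → prefix "xb" already present; 3 new (k, h, s)
  "xdyp" → prefix "xdyp" already present; 0 new (none)
Total nodes = 8 + 5 + 7 + 8 + 5 + 9 + 6 + 1 + 7 + 7 + 0 + 3 + 2 + 2 + 10 + 1 + 3 + 0 = 84

84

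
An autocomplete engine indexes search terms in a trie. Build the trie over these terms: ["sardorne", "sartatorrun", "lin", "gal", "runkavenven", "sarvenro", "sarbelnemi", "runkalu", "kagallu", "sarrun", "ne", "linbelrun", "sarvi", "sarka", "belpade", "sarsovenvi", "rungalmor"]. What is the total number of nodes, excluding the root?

88

Trace insertions, counting only characters that open a new branch:
  "sardorne" → 8 new (s, a, r, d, o, r, n, e)
  "sartatorrun" → prefix "sar" already present; 8 new (t, a, t, o, r, r, u, n)
  "lin" → 3 new (l, i, n)
  "gal" → 3 new (g, a, l)
  "runkavenven" → 11 new (r, u, n, k, a, v, e, n, v, e, n)
  "sarvenro" → prefix "sar" already present; 5 new (v, e, n, r, o)
  "sarbelnemi" → prefix "sar" already present; 7 new (b, e, l, n, e, m, i)
  "runkalu" → prefix "runka" already present; 2 new (l, u)
  "kagallu" → 7 new (k, a, g, a, l, l, u)
  "sarrun" → prefix "sar" already present; 3 new (r, u, n)
  "ne" → 2 new (n, e)
  "linbelrun" → prefix "lin" already present; 6 new (b, e, l, r, u, n)
  "sarvi" → prefix "sarv" already present; 1 new (i)
  "sarka" → prefix "sar" already present; 2 new (k, a)
  "belpade" → 7 new (b, e, l, p, a, d, e)
  "sarsovenvi" → prefix "sar" already present; 7 new (s, o, v, e, n, v, i)
  "rungalmor" → prefix "run" already present; 6 new (g, a, l, m, o, r)
Total nodes = 8 + 8 + 3 + 3 + 11 + 5 + 7 + 2 + 7 + 3 + 2 + 6 + 1 + 2 + 7 + 7 + 6 = 88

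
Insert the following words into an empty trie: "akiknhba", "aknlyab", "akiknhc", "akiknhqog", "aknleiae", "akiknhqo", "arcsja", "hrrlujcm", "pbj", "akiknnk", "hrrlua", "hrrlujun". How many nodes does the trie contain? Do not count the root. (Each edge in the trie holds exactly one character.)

42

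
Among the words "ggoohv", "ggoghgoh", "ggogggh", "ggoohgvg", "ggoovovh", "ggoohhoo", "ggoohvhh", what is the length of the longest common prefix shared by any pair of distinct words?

6

The deepest shared node is where two words last agree before diverging.
"ggoohv" and "ggoohvhh" agree on "ggoohv" (6 characters) before diverging; nothing deeper is shared.
Longest shared-prefix length: 6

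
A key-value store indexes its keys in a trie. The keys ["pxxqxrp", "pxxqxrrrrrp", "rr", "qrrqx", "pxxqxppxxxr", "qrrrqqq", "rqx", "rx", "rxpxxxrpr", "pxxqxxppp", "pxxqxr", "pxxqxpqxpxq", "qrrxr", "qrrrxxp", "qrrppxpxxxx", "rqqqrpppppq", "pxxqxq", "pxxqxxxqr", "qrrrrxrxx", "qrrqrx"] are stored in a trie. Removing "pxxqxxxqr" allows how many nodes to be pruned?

After clearing the end-marker at "pxxqxxxqr", prune upward until reaching a node still needed by another word.
The suffix "xqr" (3 nodes) is used only by "pxxqxxxqr"; the node for "pxxqxx" still has the child "p", so pruning stops there.
Nodes removed: 3

3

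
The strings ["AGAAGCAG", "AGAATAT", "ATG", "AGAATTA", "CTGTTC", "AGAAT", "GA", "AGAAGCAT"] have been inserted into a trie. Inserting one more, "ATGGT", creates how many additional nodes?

Walking "ATGGT" from the root, the first 3 characters ("ATG") follow existing edges; "G" is the first miss.
Each of the 2 remaining characters creates one node.

2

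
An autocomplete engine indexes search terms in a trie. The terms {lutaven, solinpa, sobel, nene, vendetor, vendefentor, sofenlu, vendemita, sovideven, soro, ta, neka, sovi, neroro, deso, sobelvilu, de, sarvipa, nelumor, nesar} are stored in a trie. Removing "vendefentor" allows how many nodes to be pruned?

After clearing the end-marker at "vendefentor", prune upward until reaching a node still needed by another word.
The suffix "fentor" (6 nodes) is used only by "vendefentor"; the node for "vende" still has the child "t", so pruning stops there.
Nodes removed: 6

6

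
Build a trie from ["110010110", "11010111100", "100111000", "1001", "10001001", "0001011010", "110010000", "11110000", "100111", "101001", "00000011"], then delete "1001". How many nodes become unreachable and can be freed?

Walk "1001" from the leaf back toward the root, removing each node that no remaining word uses.
Every node on "1001" is still needed (e.g. by "100111000"), so nothing is freed.
Nodes removed: 0

0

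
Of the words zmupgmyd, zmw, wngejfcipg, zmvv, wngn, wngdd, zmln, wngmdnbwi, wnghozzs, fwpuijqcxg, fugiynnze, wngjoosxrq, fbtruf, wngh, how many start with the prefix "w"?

Walk to "w"; the words in its subtree are exactly those with that prefix.
Words under "w": wngdd, wngejfcipg, wngh, wnghozzs, wngjoosxrq, wngmdnbwi, wngn
Count: 7

7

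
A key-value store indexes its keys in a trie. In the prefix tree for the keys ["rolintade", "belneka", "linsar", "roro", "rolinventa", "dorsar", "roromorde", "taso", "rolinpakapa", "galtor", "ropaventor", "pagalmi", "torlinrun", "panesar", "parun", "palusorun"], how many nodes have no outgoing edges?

15

Leaves are exactly the stored words that no other stored word extends.
Those words: "belneka", "dorsar", "galtor", "linsar", "pagalmi", "palusorun", "panesar", "parun", "rolinpakapa", "rolintade", "rolinventa", "ropaventor", "roromorde", "taso", "torlinrun"
Leaf count: 15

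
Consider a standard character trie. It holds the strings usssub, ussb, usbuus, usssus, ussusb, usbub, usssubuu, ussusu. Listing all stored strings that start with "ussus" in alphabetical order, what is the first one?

ussusb

DFS of the "ussus" subtree visits, in order: "ussusb", "ussusu"
The 1st is ussusb.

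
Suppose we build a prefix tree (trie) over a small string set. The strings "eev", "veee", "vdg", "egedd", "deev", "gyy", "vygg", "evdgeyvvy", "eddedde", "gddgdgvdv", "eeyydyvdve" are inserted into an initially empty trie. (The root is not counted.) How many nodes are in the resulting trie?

53

Count nodes per top-level branch (shared prefixes stored once):
  'd'-branch (deev): 4 nodes
  'e'-branch (eddedde, eev, eeyydyvdve, egedd, evdgeyvvy): 29 nodes
  'g'-branch (gddgdgvdv, gyy): 11 nodes
  'v'-branch (vdg, veee, vygg): 9 nodes
Sum: 53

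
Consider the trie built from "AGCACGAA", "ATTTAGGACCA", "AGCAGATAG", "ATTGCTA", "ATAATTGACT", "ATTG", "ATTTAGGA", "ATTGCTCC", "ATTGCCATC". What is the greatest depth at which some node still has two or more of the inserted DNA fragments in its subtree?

8

The deepest shared node is where two words last agree before diverging.
e.g. "ATTTAGGA" and "ATTTAGGACCA" share the prefix "ATTTAGGA" of length 8; no pair shares a longer one.
Longest shared-prefix length: 8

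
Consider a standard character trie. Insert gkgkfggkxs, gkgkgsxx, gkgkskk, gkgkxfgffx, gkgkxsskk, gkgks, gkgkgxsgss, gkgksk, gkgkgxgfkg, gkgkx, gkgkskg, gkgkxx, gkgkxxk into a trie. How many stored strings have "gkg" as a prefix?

13

Walk to "gkg"; the words in its subtree are exactly those with that prefix.
Words under "gkg": gkgkfggkxs, gkgkgsxx, gkgkgxgfkg, gkgkgxsgss, gkgks, gkgksk, gkgkskg, gkgkskk, gkgkx, gkgkxfgffx, gkgkxsskk, gkgkxx, gkgkxxk
Count: 13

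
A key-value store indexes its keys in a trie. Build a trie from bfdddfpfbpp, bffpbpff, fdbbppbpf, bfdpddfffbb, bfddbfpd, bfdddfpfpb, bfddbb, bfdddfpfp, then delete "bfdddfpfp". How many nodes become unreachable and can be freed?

0

A node on "bfdddfpfp"'s path can go only if nothing else ends at it or branches off below it.
Every node on "bfdddfpfp" is still needed (e.g. by "bfdddfpfpb"), so nothing is freed.
Nodes removed: 0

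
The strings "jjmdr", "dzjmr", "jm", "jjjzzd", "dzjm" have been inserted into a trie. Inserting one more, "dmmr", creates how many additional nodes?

3

"d" is already a path in the trie; the remaining "mmr" must be added.
So 4 − 1 = 3 new nodes.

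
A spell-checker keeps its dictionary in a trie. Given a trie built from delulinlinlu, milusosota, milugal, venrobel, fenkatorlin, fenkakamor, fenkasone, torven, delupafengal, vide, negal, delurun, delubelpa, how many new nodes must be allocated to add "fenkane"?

2

The longest prefix of "fenkane" already in the trie is "fenka" (length 5).
New nodes needed: |"fenkane"| − 5 = 7 − 5 = 2.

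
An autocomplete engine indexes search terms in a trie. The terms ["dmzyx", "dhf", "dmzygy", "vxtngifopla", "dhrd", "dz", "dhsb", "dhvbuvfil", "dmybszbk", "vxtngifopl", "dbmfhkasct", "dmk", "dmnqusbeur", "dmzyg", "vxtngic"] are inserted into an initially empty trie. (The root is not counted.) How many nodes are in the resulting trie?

57

For each word, the new-node count is its length minus the longest prefix already in the trie:
  "dmzyx" → 5 new (d, m, z, y, x)
  "dhf" → prefix "d" already present; 2 new (h, f)
  "dmzygy" → prefix "dmzy" already present; 2 new (g, y)
  "vxtngifopla" → 11 new (v, x, t, n, g, i, f, o, p, l, a)
  "dhrd" → prefix "dh" already present; 2 new (r, d)
  "dz" → prefix "d" already present; 1 new (z)
  "dhsb" → prefix "dh" already present; 2 new (s, b)
  "dhvbuvfil" → prefix "dh" already present; 7 new (v, b, u, v, f, i, l)
  "dmybszbk" → prefix "dm" already present; 6 new (y, b, s, z, b, k)
  "vxtngifopl" → prefix "vxtngifopl" already present; 0 new (none)
  "dbmfhkasct" → prefix "d" already present; 9 new (b, m, f, h, k, a, s, c, t)
  "dmk" → prefix "dm" already present; 1 new (k)
  "dmnqusbeur" → prefix "dm" already present; 8 new (n, q, u, s, b, e, u, r)
  "dmzyg" → prefix "dmzyg" already present; 0 new (none)
  "vxtngic" → prefix "vxtngi" already present; 1 new (c)
Total nodes = 5 + 2 + 2 + 11 + 2 + 1 + 2 + 7 + 6 + 0 + 9 + 1 + 8 + 0 + 1 = 57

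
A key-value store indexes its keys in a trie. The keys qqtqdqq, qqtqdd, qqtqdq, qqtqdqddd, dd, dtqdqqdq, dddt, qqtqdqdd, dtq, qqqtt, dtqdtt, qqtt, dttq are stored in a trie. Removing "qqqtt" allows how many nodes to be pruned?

After clearing the end-marker at "qqqtt", prune upward until reaching a node still needed by another word.
The suffix "qtt" (3 nodes) is used only by "qqqtt"; the node for "qq" still has the child "t", so pruning stops there.
Nodes removed: 3

3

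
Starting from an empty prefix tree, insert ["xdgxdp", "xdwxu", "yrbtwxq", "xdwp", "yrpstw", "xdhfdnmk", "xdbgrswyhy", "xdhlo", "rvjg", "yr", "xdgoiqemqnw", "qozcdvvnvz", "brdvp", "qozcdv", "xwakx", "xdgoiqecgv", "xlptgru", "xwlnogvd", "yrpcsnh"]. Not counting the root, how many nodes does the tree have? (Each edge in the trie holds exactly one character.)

Count nodes per top-level branch (shared prefixes stored once):
  'b'-branch (brdvp): 5 nodes
  'q'-branch (qozcdv, qozcdvvnvz): 10 nodes
  'r'-branch (rvjg): 4 nodes
  'x'-branch (xdbgrswyhy, xdgoiqecgv, xdgoiqemqnw, xdgxdp, xdhfdnmk, xdhlo, xdwp, xdwxu, xlptgru, xwakx, xwlnogvd): 53 nodes
  'y'-branch (yr, yrbtwxq, yrpcsnh, yrpstw): 15 nodes
Sum: 87

87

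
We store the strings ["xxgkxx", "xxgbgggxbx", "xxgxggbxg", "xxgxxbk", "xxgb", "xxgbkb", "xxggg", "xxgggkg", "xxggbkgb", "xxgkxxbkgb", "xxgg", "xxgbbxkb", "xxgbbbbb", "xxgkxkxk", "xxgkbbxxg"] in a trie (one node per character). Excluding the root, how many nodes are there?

51

Insert word by word; a character creates a node only if that edge doesn't already exist:
  "xxgkxx" → 6 new (x, x, g, k, x, x)
  "xxgbgggxbx" → prefix "xxg" already present; 7 new (b, g, g, g, x, b, x)
  "xxgxggbxg" → prefix "xxg" already present; 6 new (x, g, g, b, x, g)
  "xxgxxbk" → prefix "xxgx" already present; 3 new (x, b, k)
  "xxgb" → prefix "xxgb" already present; 0 new (none)
  "xxgbkb" → prefix "xxgb" already present; 2 new (k, b)
  "xxggg" → prefix "xxg" already present; 2 new (g, g)
  "xxgggkg" → prefix "xxggg" already present; 2 new (k, g)
  "xxggbkgb" → prefix "xxgg" already present; 4 new (b, k, g, b)
  "xxgkxxbkgb" → prefix "xxgkxx" already present; 4 new (b, k, g, b)
  "xxgg" → prefix "xxgg" already present; 0 new (none)
  "xxgbbxkb" → prefix "xxgb" already present; 4 new (b, x, k, b)
  "xxgbbbbb" → prefix "xxgbb" already present; 3 new (b, b, b)
  "xxgkxkxk" → prefix "xxgkx" already present; 3 new (k, x, k)
  "xxgkbbxxg" → prefix "xxgk" already present; 5 new (b, b, x, x, g)
Total nodes = 6 + 7 + 6 + 3 + 0 + 2 + 2 + 2 + 4 + 4 + 0 + 4 + 3 + 3 + 5 = 51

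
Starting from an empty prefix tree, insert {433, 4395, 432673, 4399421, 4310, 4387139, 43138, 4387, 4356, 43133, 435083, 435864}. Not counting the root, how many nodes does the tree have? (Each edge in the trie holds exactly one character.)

Trie structure (* marks end of a word):
(root)
└─ 4
   └─ 3
      ├─ 1
      │  ├─ 0 *
      │  └─ 3
      │     ├─ 3 *
      │     └─ 8 *
      ├─ 2
      │  └─ 6
      │     └─ 7
      │        └─ 3 *
      ├─ 3 *
      ├─ 5
      │  ├─ 0
      │  │  └─ 8
      │  │     └─ 3 *
      │  ├─ 6 *
      │  └─ 8
      │     └─ 6
      │        └─ 4 *
      ├─ 8
      │  └─ 7 *
      │     └─ 1
      │        └─ 3
      │           └─ 9 *
      └─ 9
         ├─ 5 *
         └─ 9
            └─ 4
               └─ 2
                  └─ 1 *
Counting every labelled node above: 31.

31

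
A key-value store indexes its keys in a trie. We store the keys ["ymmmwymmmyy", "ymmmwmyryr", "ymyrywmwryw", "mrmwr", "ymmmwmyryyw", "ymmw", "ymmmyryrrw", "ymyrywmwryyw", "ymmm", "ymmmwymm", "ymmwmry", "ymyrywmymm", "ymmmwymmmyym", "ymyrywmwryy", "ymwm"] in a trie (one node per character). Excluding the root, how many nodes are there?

50

Count nodes per top-level branch (shared prefixes stored once):
  'm'-branch (mrmwr): 5 nodes
  'y'-branch (ymmm, ymmmwmyryr, ymmmwmyryyw, ymmmwymm, ymmmwymmmyy, ymmmwymmmyym, ymmmyryrrw, ymmw, ymmwmry, ymwm, ymyrywmwryw, ymyrywmwryy, ymyrywmwryyw, ymyrywmymm): 45 nodes
Sum: 50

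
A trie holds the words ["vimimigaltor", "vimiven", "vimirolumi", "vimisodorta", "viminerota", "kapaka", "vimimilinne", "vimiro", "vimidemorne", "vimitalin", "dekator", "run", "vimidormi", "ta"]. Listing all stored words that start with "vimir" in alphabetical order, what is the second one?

vimirolumi

Filter for "vimir…" and sort: "vimiro", "vimirolumi"
Position 2: vimirolumi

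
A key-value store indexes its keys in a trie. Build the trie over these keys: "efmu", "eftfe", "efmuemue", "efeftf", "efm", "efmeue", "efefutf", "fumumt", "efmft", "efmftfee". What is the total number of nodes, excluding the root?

Trace insertions, counting only characters that open a new branch:
  "efmu" → 4 new (e, f, m, u)
  "eftfe" → prefix "ef" already present; 3 new (t, f, e)
  "efmuemue" → prefix "efmu" already present; 4 new (e, m, u, e)
  "efeftf" → prefix "ef" already present; 4 new (e, f, t, f)
  "efm" → prefix "efm" already present; 0 new (none)
  "efmeue" → prefix "efm" already present; 3 new (e, u, e)
  "efefutf" → prefix "efef" already present; 3 new (u, t, f)
  "fumumt" → 6 new (f, u, m, u, m, t)
  "efmft" → prefix "efm" already present; 2 new (f, t)
  "efmftfee" → prefix "efmft" already present; 3 new (f, e, e)
Total nodes = 4 + 3 + 4 + 4 + 0 + 3 + 3 + 6 + 2 + 3 = 32

32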